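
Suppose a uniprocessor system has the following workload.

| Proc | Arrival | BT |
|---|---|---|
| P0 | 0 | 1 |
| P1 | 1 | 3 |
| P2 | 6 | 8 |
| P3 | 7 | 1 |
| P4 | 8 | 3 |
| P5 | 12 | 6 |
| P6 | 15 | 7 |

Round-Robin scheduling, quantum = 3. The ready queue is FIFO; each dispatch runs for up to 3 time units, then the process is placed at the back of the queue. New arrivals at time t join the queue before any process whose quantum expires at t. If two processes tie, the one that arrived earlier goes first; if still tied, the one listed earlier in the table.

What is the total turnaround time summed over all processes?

61

Gantt: | P0 0-1 | P1 1-4 | idle 4-6 | P2 6-9 | P3 9-10 | P4 10-13 | P2 13-16 | P5 16-19 | P6 19-22 | P2 22-24 | P5 24-27 | P6 27-31 |
Completion: P0=1  P1=4  P2=24  P3=10  P4=13  P5=27  P6=31
Turnaround (C−A): P0=1  P1=3  P2=18  P3=3  P4=5  P5=15  P6=16
Turnaround = completion − arrival: P0=1, P1=3, P2=18, P3=3, P4=5, P5=15, P6=16
Total turnaround = 1 + 3 + 18 + 3 + 5 + 15 + 16 = 61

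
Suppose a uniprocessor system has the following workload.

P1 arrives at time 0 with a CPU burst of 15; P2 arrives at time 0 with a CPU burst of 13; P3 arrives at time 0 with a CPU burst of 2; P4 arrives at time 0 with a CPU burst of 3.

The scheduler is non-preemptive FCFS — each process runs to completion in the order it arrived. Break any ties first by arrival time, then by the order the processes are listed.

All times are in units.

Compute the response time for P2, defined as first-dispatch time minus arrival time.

Schedule: | P1 0-15 | P2 15-28 | P3 28-30 | P4 30-33 |
Completion: P1=15  P2=28  P3=30  P4=33
Turnaround (C−A): P1=15  P2=28  P3=30  P4=33
Response(P2) = first start − arrival = 15 − 0 = 15

15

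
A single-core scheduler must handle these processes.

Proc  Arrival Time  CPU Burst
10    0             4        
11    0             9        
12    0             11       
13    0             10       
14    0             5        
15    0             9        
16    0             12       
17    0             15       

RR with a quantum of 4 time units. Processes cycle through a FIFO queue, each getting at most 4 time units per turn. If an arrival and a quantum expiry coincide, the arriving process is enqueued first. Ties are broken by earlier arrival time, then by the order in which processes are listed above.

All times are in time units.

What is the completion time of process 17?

Timeline: | 10 0-4 | 11 4-8 | 12 8-12 | 13 12-16 | 14 16-20 | 15 20-24 | 16 24-28 | 17 28-32 | 11 32-36 | 12 36-40 | 13 40-44 | 14 44-45 | 15 45-49 | 16 49-53 | 17 53-57 | 11 57-58 | 12 58-61 | 13 61-63 | 15 63-64 | 16 64-68 | 17 68-75 |
Completion: 10=4  11=58  12=61  13=63  14=45  15=64  16=68  17=75

75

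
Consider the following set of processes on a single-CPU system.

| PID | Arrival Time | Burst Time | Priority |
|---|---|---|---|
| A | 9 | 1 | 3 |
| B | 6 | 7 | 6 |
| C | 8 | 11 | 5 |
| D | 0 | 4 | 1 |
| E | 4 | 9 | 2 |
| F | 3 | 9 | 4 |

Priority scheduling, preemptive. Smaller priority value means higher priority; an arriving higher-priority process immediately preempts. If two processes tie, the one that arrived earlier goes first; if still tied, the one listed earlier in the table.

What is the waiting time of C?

Schedule: | D 0-4 | E 4-13 | A 13-14 | F 14-23 | C 23-34 | B 34-41 |
Completion: A=14  B=41  C=34  D=4  E=13  F=23
Turnaround (C−A): A=5  B=35  C=26  D=4  E=9  F=20
Waiting(C) = turnaround − burst = 26 − 11 = 15

15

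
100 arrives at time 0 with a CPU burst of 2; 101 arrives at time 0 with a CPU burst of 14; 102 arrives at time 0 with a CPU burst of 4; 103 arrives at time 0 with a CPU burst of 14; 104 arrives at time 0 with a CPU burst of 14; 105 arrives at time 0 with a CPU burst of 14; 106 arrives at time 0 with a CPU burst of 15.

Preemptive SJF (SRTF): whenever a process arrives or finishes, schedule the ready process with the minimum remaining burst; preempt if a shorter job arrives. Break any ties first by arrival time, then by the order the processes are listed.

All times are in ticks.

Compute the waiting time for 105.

48

Timeline: | 100 0-2 | 102 2-6 | 101 6-20 | 103 20-34 | 104 34-48 | 105 48-62 | 106 62-77 |
Completion: 100=2  101=20  102=6  103=34  104=48  105=62  106=77
Turnaround (C−A): 100=2  101=20  102=6  103=34  104=48  105=62  106=77
Waiting(105) = turnaround − burst = 62 − 14 = 48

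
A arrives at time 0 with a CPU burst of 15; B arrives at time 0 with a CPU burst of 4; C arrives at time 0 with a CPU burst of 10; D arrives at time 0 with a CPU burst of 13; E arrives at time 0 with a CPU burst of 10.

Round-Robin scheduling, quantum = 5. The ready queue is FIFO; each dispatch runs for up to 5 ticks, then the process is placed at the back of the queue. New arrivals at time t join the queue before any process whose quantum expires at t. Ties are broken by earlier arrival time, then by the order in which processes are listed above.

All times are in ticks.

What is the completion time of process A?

49

Gantt: | A 0-5 | B 5-9 | C 9-14 | D 14-19 | E 19-24 | A 24-29 | C 29-34 | D 34-39 | E 39-44 | A 44-49 | D 49-52 |
Completion: A=49  B=9  C=34  D=52  E=44
Turnaround (C−A): A=49  B=9  C=34  D=52  E=44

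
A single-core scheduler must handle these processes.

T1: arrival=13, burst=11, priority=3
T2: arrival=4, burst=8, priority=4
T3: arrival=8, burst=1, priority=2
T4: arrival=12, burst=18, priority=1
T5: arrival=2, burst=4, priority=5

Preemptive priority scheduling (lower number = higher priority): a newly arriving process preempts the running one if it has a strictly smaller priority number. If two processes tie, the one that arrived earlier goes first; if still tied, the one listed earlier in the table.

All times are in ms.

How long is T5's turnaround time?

42

Schedule: | idle 0-2 | T5 2-4 | T2 4-8 | T3 8-9 | T2 9-12 | T4 12-30 | T1 30-41 | T2 41-42 | T5 42-44 |
Completion: T1=41  T2=42  T3=9  T4=30  T5=44
Turnaround(T5) = completion − arrival = 44 − 2 = 42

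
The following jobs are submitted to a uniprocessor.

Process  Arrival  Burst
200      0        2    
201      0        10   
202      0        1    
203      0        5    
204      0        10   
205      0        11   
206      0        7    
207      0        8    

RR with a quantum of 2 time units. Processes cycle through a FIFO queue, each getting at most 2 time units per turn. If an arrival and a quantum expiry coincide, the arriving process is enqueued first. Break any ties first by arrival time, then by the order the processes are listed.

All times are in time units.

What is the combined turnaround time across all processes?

Timeline: | 200 0-2 | 201 2-4 | 202 4-5 | 203 5-7 | 204 7-9 | 205 9-11 | 206 11-13 | 207 13-15 | 201 15-17 | 203 17-19 | 204 19-21 | 205 21-23 | 206 23-25 | 207 25-27 | 201 27-29 | 203 29-30 | 204 30-32 | 205 32-34 | 206 34-36 | 207 36-38 | 201 38-40 | 204 40-42 | 205 42-44 | 206 44-45 | 207 45-47 | 201 47-49 | 204 49-51 | 205 51-54 |
Completion: 200=2  201=49  202=5  203=30  204=51  205=54  206=45  207=47
Turnaround (C−A): 200=2  201=49  202=5  203=30  204=51  205=54  206=45  207=47
Turnaround = completion − arrival: 200=2, 201=49, 202=5, 203=30, 204=51, 205=54, 206=45, 207=47
Total turnaround = 2 + 49 + 5 + 30 + 51 + 54 + 45 + 47 = 283

283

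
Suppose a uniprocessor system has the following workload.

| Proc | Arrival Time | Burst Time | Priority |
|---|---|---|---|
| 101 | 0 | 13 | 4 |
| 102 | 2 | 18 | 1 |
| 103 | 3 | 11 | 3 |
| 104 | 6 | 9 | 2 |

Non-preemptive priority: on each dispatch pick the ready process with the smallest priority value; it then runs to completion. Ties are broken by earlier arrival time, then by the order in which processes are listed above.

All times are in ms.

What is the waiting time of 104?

Gantt: | 101 0-13 | 102 13-31 | 104 31-40 | 103 40-51 |
Completion: 101=13  102=31  103=51  104=40
Turnaround (C−A): 101=13  102=29  103=48  104=34
Waiting(104) = turnaround − burst = 34 − 9 = 25

25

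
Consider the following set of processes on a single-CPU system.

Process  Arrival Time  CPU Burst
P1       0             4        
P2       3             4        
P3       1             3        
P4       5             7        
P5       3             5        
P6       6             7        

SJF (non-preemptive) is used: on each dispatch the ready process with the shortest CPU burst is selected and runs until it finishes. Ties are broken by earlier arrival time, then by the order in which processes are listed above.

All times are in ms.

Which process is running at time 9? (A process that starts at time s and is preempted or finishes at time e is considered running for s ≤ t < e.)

Gantt: | P1 0-4 | P3 4-7 | P2 7-11 | P5 11-16 | P4 16-23 | P6 23-30 |
Completion: P1=4  P2=11  P3=7  P4=23  P5=16  P6=30

P2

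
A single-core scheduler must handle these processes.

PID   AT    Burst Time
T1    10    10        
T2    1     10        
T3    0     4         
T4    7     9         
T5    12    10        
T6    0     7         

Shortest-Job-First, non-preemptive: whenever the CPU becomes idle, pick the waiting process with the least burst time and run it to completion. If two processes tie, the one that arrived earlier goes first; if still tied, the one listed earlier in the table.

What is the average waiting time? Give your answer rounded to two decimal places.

12.50

Gantt: | T3 0-4 | T6 4-11 | T4 11-20 | T2 20-30 | T1 30-40 | T5 40-50 |
Completion: T1=40  T2=30  T3=4  T4=20  T5=50  T6=11
Turnaround (C−A): T1=30  T2=29  T3=4  T4=13  T5=38  T6=11
Waiting times: T1=20, T2=19, T3=0, T4=4, T5=28, T6=4
Average waiting = (20+19+0+4+28+4) / 6 = 75/6 = 12.50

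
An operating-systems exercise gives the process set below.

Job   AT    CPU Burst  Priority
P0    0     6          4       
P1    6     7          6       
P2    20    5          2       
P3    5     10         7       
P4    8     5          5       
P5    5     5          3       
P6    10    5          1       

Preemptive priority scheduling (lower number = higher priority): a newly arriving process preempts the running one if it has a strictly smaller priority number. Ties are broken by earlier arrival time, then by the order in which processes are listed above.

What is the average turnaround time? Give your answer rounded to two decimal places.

Schedule: | P0 0-5 | P5 5-10 | P6 10-15 | P0 15-16 | P4 16-20 | P2 20-25 | P4 25-26 | P1 26-33 | P3 33-43 |
Completion: P0=16  P1=33  P2=25  P3=43  P4=26  P5=10  P6=15
Turnaround (C−A): P0=16  P1=27  P2=5  P3=38  P4=18  P5=5  P6=5
Turnaround times: P0=16, P1=27, P2=5, P3=38, P4=18, P5=5, P6=5
Average turnaround = (16+27+5+38+18+5+5) / 7 = 114/7 = 16.29

16.29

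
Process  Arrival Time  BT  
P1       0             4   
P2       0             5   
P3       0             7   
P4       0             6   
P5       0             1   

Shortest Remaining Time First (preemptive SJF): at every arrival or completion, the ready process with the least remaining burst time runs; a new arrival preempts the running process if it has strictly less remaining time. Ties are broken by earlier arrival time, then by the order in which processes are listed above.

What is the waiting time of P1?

1

Gantt: | P5 0-1 | P1 1-5 | P2 5-10 | P4 10-16 | P3 16-23 |
Completion: P1=5  P2=10  P3=23  P4=16  P5=1
Turnaround (C−A): P1=5  P2=10  P3=23  P4=16  P5=1
Waiting(P1) = turnaround − burst = 5 − 4 = 1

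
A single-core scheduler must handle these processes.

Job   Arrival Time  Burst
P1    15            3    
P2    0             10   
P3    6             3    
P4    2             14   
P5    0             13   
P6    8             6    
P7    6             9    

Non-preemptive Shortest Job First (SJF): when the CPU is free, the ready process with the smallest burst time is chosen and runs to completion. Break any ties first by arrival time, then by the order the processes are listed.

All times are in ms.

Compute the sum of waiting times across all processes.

102

Timeline: | P2 0-10 | P3 10-13 | P6 13-19 | P1 19-22 | P7 22-31 | P5 31-44 | P4 44-58 |
Completion: P1=22  P2=10  P3=13  P4=58  P5=44  P6=19  P7=31
Waiting = turnaround − burst: P1=4, P2=0, P3=4, P4=42, P5=31, P6=5, P7=16
Total waiting = 4 + 0 + 4 + 42 + 31 + 5 + 16 = 102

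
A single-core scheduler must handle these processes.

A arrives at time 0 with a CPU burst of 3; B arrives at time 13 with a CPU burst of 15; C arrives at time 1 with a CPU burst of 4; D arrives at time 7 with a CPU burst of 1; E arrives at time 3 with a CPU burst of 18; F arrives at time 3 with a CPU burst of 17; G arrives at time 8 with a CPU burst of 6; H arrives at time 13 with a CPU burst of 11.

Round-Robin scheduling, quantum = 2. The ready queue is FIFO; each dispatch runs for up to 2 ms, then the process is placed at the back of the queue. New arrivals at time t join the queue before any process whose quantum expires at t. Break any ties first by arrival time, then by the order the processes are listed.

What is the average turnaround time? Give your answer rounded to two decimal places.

Timeline: | A 0-2 | C 2-4 | A 4-5 | E 5-7 | F 7-9 | C 9-11 | D 11-12 | E 12-14 | G 14-16 | F 16-18 | B 18-20 | H 20-22 | E 22-24 | G 24-26 | F 26-28 | B 28-30 | H 30-32 | E 32-34 | G 34-36 | F 36-38 | B 38-40 | H 40-42 | E 42-44 | F 44-46 | B 46-48 | H 48-50 | E 50-52 | F 52-54 | B 54-56 | H 56-58 | E 58-60 | F 60-62 | B 62-64 | H 64-65 | E 65-67 | F 67-69 | B 69-71 | E 71-73 | F 73-74 | B 74-75 |
Completion: A=5  B=75  C=11  D=12  E=73  F=74  G=36  H=65
Turnaround times: A=5, B=62, C=10, D=5, E=70, F=71, G=28, H=52
Average turnaround = (5+62+10+5+70+71+28+52) / 8 = 303/8 = 37.88

37.88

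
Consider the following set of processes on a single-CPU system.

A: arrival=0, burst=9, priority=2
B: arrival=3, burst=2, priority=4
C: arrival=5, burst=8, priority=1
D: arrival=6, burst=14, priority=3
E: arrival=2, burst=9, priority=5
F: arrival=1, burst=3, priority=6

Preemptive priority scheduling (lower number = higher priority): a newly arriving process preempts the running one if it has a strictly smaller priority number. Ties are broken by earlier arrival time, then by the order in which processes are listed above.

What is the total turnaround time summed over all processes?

Gantt: | A 0-5 | C 5-13 | A 13-17 | D 17-31 | B 31-33 | E 33-42 | F 42-45 |
Completion: A=17  B=33  C=13  D=31  E=42  F=45
Turnaround = completion − arrival: A=17, B=30, C=8, D=25, E=40, F=44
Total turnaround = 17 + 30 + 8 + 25 + 40 + 44 = 164

164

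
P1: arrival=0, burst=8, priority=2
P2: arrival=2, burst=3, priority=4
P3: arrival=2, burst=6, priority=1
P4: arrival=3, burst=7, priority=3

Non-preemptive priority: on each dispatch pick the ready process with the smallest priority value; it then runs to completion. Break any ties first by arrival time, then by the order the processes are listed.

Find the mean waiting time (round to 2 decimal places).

9.00

Gantt: | P1 0-8 | P3 8-14 | P4 14-21 | P2 21-24 |
Completion: P1=8  P2=24  P3=14  P4=21
Waiting times: P1=0, P2=19, P3=6, P4=11
Average waiting = (0+19+6+11) / 4 = 36/4 = 9.00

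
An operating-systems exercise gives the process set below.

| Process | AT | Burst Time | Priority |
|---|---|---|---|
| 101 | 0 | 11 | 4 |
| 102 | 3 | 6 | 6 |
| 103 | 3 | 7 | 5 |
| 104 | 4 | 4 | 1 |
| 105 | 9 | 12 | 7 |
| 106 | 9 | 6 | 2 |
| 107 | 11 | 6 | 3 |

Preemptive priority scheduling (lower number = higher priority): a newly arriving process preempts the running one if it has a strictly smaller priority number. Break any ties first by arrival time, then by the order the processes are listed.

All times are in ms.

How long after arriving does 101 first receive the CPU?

0

Timeline: | 101 0-4 | 104 4-8 | 101 8-9 | 106 9-15 | 107 15-21 | 101 21-27 | 103 27-34 | 102 34-40 | 105 40-52 |
Completion: 101=27  102=40  103=34  104=8  105=52  106=15  107=21
Turnaround (C−A): 101=27  102=37  103=31  104=4  105=43  106=6  107=10
Response(101) = first start − arrival = 0 − 0 = 0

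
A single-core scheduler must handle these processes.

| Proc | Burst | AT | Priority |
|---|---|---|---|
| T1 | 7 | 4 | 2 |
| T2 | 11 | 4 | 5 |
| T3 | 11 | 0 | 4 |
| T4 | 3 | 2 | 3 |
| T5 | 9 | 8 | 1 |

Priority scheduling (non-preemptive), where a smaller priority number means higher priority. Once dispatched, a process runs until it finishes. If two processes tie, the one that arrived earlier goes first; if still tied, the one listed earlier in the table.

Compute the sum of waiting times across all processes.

70

Gantt: | T3 0-11 | T5 11-20 | T1 20-27 | T4 27-30 | T2 30-41 |
Completion: T1=27  T2=41  T3=11  T4=30  T5=20
Turnaround (C−A): T1=23  T2=37  T3=11  T4=28  T5=12
Waiting = turnaround − burst: T1=16, T2=26, T3=0, T4=25, T5=3
Total waiting = 16 + 26 + 0 + 25 + 3 = 70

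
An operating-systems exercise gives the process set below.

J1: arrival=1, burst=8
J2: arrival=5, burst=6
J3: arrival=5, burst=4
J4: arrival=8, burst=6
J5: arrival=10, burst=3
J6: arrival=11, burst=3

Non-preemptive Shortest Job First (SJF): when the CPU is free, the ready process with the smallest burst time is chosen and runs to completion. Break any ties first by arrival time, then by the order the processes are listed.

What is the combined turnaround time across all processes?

Timeline: | idle 0-1 | J1 1-9 | J3 9-13 | J5 13-16 | J6 16-19 | J2 19-25 | J4 25-31 |
Completion: J1=9  J2=25  J3=13  J4=31  J5=16  J6=19
Turnaround = completion − arrival: J1=8, J2=20, J3=8, J4=23, J5=6, J6=8
Total turnaround = 8 + 20 + 8 + 23 + 6 + 8 = 73

73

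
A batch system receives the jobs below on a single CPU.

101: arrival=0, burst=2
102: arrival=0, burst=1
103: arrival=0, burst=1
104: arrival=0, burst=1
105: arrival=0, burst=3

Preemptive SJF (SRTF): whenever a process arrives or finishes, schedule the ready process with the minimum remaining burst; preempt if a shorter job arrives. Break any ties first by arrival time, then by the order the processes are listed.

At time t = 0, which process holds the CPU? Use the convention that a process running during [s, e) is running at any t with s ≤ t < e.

102

Schedule: | 102 0-1 | 103 1-2 | 104 2-3 | 101 3-5 | 105 5-8 |
Completion: 101=5  102=1  103=2  104=3  105=8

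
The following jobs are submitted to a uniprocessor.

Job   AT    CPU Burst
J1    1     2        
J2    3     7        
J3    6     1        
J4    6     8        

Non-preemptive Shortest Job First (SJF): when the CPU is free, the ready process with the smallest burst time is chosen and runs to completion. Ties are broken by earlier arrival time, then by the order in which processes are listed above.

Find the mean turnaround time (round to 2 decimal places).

6.75

Timeline: | idle 0-1 | J1 1-3 | J2 3-10 | J3 10-11 | J4 11-19 |
Completion: J1=3  J2=10  J3=11  J4=19
Turnaround (C−A): J1=2  J2=7  J3=5  J4=13
Turnaround times: J1=2, J2=7, J3=5, J4=13
Average turnaround = (2+7+5+13) / 4 = 27/4 = 6.75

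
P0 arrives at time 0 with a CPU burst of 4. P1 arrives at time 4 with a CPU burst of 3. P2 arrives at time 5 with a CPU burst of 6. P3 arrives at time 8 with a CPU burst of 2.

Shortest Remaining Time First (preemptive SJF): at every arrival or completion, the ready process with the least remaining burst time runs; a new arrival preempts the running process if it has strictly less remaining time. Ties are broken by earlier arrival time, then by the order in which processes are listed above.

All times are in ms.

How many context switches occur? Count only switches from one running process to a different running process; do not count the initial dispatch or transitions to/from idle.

Timeline: | P0 0-4 | P1 4-7 | P2 7-8 | P3 8-10 | P2 10-15 |
Completion: P0=4  P1=7  P2=15  P3=10
Turnaround (C−A): P0=4  P1=3  P2=10  P3=2

4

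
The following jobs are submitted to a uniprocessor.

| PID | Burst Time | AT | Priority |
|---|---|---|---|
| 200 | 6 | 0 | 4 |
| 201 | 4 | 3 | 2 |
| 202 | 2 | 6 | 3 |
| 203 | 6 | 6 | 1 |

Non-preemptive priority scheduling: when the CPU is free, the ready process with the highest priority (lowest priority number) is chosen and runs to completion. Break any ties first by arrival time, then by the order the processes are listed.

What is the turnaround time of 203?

Schedule: | 200 0-6 | 203 6-12 | 201 12-16 | 202 16-18 |
Completion: 200=6  201=16  202=18  203=12
Turnaround (C−A): 200=6  201=13  202=12  203=6
Turnaround(203) = completion − arrival = 12 − 6 = 6

6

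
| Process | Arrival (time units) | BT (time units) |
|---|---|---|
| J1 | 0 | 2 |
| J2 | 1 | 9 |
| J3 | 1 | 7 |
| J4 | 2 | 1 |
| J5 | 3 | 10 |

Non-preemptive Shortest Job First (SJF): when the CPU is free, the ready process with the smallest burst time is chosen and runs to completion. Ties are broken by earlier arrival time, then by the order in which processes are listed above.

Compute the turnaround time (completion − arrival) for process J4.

Gantt: | J1 0-2 | J4 2-3 | J3 3-10 | J2 10-19 | J5 19-29 |
Completion: J1=2  J2=19  J3=10  J4=3  J5=29
Turnaround(J4) = completion − arrival = 3 − 2 = 1

1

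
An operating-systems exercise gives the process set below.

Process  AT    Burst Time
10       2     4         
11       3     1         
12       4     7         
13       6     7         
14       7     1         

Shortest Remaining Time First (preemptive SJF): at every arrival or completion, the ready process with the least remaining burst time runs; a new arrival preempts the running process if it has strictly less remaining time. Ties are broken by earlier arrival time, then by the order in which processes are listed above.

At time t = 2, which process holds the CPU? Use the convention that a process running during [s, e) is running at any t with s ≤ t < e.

Schedule: | idle 0-2 | 10 2-3 | 11 3-4 | 10 4-7 | 14 7-8 | 12 8-15 | 13 15-22 |
Completion: 10=7  11=4  12=15  13=22  14=8

10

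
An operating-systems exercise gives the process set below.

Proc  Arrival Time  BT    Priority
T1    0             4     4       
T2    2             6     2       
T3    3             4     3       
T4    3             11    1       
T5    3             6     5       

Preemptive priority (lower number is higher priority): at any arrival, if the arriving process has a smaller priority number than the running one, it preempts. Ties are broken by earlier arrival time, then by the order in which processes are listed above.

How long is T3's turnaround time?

20

Gantt: | T1 0-2 | T2 2-3 | T4 3-14 | T2 14-19 | T3 19-23 | T1 23-25 | T5 25-31 |
Completion: T1=25  T2=19  T3=23  T4=14  T5=31
Turnaround(T3) = completion − arrival = 23 − 3 = 20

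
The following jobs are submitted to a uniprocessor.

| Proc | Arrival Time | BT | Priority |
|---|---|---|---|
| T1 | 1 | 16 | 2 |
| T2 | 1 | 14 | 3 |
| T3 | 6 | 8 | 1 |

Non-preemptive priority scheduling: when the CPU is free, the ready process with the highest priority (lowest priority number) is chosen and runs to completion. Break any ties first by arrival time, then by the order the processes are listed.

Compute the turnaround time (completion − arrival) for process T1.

Schedule: | idle 0-1 | T1 1-17 | T3 17-25 | T2 25-39 |
Completion: T1=17  T2=39  T3=25
Turnaround (C−A): T1=16  T2=38  T3=19
Turnaround(T1) = completion − arrival = 17 − 1 = 16

16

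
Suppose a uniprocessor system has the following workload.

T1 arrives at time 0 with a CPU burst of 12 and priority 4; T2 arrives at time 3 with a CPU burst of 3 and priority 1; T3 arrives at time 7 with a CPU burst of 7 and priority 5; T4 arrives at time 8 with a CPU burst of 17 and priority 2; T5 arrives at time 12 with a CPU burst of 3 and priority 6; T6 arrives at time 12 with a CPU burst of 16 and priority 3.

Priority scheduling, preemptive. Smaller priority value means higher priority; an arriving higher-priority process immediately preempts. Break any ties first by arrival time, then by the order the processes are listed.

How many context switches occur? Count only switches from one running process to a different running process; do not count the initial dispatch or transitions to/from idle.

Timeline: | T1 0-3 | T2 3-6 | T1 6-8 | T4 8-25 | T6 25-41 | T1 41-48 | T3 48-55 | T5 55-58 |
Completion: T1=48  T2=6  T3=55  T4=25  T5=58  T6=41
Turnaround (C−A): T1=48  T2=3  T3=48  T4=17  T5=46  T6=29

7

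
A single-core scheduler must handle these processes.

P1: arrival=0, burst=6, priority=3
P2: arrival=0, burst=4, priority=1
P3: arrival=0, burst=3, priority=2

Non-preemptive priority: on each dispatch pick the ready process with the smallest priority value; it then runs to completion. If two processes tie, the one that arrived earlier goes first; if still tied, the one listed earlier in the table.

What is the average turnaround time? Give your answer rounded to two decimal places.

Timeline: | P2 0-4 | P3 4-7 | P1 7-13 |
Completion: P1=13  P2=4  P3=7
Turnaround (C−A): P1=13  P2=4  P3=7
Turnaround times: P1=13, P2=4, P3=7
Average turnaround = (13+4+7) / 3 = 24/3 = 8.00

8.00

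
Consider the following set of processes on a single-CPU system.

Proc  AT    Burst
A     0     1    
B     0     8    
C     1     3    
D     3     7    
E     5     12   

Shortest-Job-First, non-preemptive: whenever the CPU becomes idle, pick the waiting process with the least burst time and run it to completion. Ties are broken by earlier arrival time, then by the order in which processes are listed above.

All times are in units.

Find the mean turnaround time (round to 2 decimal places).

11.40

Schedule: | A 0-1 | C 1-4 | D 4-11 | B 11-19 | E 19-31 |
Completion: A=1  B=19  C=4  D=11  E=31
Turnaround times: A=1, B=19, C=3, D=8, E=26
Average turnaround = (1+19+3+8+26) / 5 = 57/5 = 11.40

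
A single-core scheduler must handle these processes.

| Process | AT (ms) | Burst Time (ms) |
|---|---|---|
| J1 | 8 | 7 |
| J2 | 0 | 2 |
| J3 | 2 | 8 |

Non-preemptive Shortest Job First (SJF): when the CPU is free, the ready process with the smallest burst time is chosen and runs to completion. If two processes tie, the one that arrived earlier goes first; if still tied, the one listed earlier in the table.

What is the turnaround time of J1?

Schedule: | J2 0-2 | J3 2-10 | J1 10-17 |
Completion: J1=17  J2=2  J3=10
Turnaround (C−A): J1=9  J2=2  J3=8
Turnaround(J1) = completion − arrival = 17 − 8 = 9

9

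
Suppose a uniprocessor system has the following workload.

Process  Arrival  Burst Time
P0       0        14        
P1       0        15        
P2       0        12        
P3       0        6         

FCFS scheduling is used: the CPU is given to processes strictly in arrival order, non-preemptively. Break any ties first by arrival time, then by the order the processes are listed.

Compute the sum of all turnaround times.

131

Schedule: | P0 0-14 | P1 14-29 | P2 29-41 | P3 41-47 |
Completion: P0=14  P1=29  P2=41  P3=47
Turnaround = completion − arrival: P0=14, P1=29, P2=41, P3=47
Total turnaround = 14 + 29 + 41 + 47 = 131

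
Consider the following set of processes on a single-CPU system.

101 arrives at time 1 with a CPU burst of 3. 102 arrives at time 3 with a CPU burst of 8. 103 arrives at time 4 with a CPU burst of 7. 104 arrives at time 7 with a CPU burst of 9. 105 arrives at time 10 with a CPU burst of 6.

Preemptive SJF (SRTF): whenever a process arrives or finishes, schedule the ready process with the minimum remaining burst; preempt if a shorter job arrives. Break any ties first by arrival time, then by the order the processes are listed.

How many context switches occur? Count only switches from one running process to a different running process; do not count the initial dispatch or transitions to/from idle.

Timeline: | idle 0-1 | 101 1-4 | 103 4-11 | 105 11-17 | 102 17-25 | 104 25-34 |
Completion: 101=4  102=25  103=11  104=34  105=17
Turnaround (C−A): 101=3  102=22  103=7  104=27  105=7

4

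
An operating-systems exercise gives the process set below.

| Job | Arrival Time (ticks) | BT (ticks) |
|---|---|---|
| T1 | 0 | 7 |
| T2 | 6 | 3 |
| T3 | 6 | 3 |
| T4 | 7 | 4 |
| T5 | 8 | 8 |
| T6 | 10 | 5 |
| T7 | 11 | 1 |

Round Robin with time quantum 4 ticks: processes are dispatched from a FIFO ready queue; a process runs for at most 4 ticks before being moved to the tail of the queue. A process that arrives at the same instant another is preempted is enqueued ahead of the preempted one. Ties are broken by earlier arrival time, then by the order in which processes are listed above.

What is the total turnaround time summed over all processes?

86

Timeline: | T1 0-7 | T2 7-10 | T3 10-13 | T4 13-17 | T5 17-21 | T6 21-25 | T7 25-26 | T5 26-30 | T6 30-31 |
Completion: T1=7  T2=10  T3=13  T4=17  T5=30  T6=31  T7=26
Turnaround = completion − arrival: T1=7, T2=4, T3=7, T4=10, T5=22, T6=21, T7=15
Total turnaround = 7 + 4 + 7 + 10 + 22 + 21 + 15 = 86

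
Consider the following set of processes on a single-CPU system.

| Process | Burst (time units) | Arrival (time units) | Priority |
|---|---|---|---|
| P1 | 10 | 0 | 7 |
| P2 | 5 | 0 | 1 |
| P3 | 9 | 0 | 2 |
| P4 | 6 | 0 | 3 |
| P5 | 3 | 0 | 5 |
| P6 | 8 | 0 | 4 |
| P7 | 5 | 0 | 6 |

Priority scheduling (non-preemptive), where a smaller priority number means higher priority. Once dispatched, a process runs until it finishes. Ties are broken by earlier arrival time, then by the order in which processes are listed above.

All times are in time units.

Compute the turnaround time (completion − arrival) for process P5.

Schedule: | P2 0-5 | P3 5-14 | P4 14-20 | P6 20-28 | P5 28-31 | P7 31-36 | P1 36-46 |
Completion: P1=46  P2=5  P3=14  P4=20  P5=31  P6=28  P7=36
Turnaround (C−A): P1=46  P2=5  P3=14  P4=20  P5=31  P6=28  P7=36
Turnaround(P5) = completion − arrival = 31 − 0 = 31

31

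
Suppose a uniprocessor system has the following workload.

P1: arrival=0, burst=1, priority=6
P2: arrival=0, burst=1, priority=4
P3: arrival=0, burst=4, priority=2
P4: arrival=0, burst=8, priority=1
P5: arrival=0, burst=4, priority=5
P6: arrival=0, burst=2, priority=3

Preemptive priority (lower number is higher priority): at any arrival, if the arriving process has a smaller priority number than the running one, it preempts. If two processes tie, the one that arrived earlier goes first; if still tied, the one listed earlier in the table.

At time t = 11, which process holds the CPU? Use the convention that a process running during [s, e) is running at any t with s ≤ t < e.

P3

Timeline: | P4 0-8 | P3 8-12 | P6 12-14 | P2 14-15 | P5 15-19 | P1 19-20 |
Completion: P1=20  P2=15  P3=12  P4=8  P5=19  P6=14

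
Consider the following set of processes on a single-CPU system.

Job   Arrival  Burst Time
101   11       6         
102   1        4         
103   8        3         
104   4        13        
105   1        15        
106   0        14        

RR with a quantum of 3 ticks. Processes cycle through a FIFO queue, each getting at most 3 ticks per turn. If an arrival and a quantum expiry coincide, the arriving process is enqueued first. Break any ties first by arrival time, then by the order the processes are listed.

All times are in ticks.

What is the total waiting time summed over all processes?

149

Schedule: | 106 0-3 | 102 3-6 | 105 6-9 | 106 9-12 | 104 12-15 | 102 15-16 | 103 16-19 | 105 19-22 | 101 22-25 | 106 25-28 | 104 28-31 | 105 31-34 | 101 34-37 | 106 37-40 | 104 40-43 | 105 43-46 | 106 46-48 | 104 48-51 | 105 51-54 | 104 54-55 |
Completion: 101=37  102=16  103=19  104=55  105=54  106=48
Turnaround (C−A): 101=26  102=15  103=11  104=51  105=53  106=48
Waiting = turnaround − burst: 101=20, 102=11, 103=8, 104=38, 105=38, 106=34
Total waiting = 20 + 11 + 8 + 38 + 38 + 34 = 149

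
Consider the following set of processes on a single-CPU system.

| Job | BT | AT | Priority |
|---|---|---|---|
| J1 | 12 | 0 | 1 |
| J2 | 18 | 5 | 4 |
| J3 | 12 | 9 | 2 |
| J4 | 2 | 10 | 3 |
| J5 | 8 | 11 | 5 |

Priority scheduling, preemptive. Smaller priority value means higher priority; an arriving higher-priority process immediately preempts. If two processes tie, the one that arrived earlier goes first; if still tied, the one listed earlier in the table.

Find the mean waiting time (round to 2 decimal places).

Schedule: | J1 0-12 | J3 12-24 | J4 24-26 | J2 26-44 | J5 44-52 |
Completion: J1=12  J2=44  J3=24  J4=26  J5=52
Turnaround (C−A): J1=12  J2=39  J3=15  J4=16  J5=41
Waiting times: J1=0, J2=21, J3=3, J4=14, J5=33
Average waiting = (0+21+3+14+33) / 5 = 71/5 = 14.20

14.20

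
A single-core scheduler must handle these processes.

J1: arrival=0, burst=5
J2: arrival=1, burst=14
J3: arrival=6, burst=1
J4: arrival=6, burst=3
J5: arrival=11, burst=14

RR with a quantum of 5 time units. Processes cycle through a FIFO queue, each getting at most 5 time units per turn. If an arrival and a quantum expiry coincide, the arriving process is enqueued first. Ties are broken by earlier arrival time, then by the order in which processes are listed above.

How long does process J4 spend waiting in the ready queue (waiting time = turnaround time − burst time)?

Gantt: | J1 0-5 | J2 5-10 | J3 10-11 | J4 11-14 | J2 14-19 | J5 19-24 | J2 24-28 | J5 28-37 |
Completion: J1=5  J2=28  J3=11  J4=14  J5=37
Turnaround (C−A): J1=5  J2=27  J3=5  J4=8  J5=26
Waiting(J4) = turnaround − burst = 8 − 3 = 5

5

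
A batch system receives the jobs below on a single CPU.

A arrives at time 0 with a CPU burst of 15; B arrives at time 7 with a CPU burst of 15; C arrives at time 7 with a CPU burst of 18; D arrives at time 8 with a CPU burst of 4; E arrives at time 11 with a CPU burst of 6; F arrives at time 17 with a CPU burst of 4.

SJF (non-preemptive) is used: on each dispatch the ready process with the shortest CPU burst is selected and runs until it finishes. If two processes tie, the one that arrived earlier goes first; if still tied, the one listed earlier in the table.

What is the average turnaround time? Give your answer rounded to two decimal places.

Gantt: | A 0-15 | D 15-19 | F 19-23 | E 23-29 | B 29-44 | C 44-62 |
Completion: A=15  B=44  C=62  D=19  E=29  F=23
Turnaround (C−A): A=15  B=37  C=55  D=11  E=18  F=6
Turnaround times: A=15, B=37, C=55, D=11, E=18, F=6
Average turnaround = (15+37+55+11+18+6) / 6 = 142/6 = 23.67

23.67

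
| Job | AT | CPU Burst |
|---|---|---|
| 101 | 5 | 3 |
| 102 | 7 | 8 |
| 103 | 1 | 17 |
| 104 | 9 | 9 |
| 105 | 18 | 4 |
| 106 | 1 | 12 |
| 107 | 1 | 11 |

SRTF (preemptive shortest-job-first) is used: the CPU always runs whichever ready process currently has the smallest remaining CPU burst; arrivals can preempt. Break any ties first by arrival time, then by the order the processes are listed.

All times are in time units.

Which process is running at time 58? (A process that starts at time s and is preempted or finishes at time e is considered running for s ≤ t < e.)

103

Timeline: | idle 0-1 | 107 1-5 | 101 5-8 | 107 8-15 | 102 15-18 | 105 18-22 | 102 22-27 | 104 27-36 | 106 36-48 | 103 48-65 |
Completion: 101=8  102=27  103=65  104=36  105=22  106=48  107=15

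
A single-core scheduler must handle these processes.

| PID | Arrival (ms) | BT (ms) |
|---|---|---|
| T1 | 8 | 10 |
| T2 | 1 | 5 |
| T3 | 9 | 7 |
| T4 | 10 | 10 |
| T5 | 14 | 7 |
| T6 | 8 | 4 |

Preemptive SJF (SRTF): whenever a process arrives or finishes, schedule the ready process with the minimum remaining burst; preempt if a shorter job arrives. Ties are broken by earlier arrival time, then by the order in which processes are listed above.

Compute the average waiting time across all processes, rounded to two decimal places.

Schedule: | idle 0-1 | T2 1-6 | idle 6-8 | T6 8-12 | T3 12-19 | T5 19-26 | T1 26-36 | T4 36-46 |
Completion: T1=36  T2=6  T3=19  T4=46  T5=26  T6=12
Turnaround (C−A): T1=28  T2=5  T3=10  T4=36  T5=12  T6=4
Waiting times: T1=18, T2=0, T3=3, T4=26, T5=5, T6=0
Average waiting = (18+0+3+26+5+0) / 6 = 52/6 = 8.67

8.67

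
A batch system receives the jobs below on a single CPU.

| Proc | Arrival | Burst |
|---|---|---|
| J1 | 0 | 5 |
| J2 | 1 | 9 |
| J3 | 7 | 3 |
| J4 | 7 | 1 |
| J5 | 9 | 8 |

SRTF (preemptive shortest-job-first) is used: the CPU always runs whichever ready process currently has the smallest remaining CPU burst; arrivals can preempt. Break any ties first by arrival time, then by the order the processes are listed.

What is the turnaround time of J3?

Schedule: | J1 0-5 | J2 5-7 | J4 7-8 | J3 8-11 | J2 11-18 | J5 18-26 |
Completion: J1=5  J2=18  J3=11  J4=8  J5=26
Turnaround(J3) = completion − arrival = 11 − 7 = 4

4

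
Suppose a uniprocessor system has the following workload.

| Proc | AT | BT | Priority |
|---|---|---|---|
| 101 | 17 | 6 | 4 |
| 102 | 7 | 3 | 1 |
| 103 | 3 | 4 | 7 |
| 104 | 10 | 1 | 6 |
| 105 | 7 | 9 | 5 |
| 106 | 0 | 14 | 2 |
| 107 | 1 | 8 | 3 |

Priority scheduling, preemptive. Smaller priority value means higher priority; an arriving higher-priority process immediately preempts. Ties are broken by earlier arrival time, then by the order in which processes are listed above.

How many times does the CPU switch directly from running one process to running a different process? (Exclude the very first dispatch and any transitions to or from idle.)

Gantt: | 106 0-7 | 102 7-10 | 106 10-17 | 107 17-25 | 101 25-31 | 105 31-40 | 104 40-41 | 103 41-45 |
Completion: 101=31  102=10  103=45  104=41  105=40  106=17  107=25
Turnaround (C−A): 101=14  102=3  103=42  104=31  105=33  106=17  107=24

7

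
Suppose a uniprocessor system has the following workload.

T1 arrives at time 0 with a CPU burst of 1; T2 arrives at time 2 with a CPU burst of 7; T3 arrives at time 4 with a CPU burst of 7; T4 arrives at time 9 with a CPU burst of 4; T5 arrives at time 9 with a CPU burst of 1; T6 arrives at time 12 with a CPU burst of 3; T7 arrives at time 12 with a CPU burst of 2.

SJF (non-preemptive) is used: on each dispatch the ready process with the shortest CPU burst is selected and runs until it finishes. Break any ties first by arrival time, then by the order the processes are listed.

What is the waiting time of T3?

15

Schedule: | T1 0-1 | idle 1-2 | T2 2-9 | T5 9-10 | T4 10-14 | T7 14-16 | T6 16-19 | T3 19-26 |
Completion: T1=1  T2=9  T3=26  T4=14  T5=10  T6=19  T7=16
Turnaround (C−A): T1=1  T2=7  T3=22  T4=5  T5=1  T6=7  T7=4
Waiting(T3) = turnaround − burst = 22 − 7 = 15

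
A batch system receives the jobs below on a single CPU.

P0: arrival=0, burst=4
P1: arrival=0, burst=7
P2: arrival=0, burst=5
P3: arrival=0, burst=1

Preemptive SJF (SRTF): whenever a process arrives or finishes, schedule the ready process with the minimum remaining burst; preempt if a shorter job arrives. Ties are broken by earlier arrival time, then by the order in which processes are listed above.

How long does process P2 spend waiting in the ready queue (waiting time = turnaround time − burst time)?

5

Schedule: | P3 0-1 | P0 1-5 | P2 5-10 | P1 10-17 |
Completion: P0=5  P1=17  P2=10  P3=1
Turnaround (C−A): P0=5  P1=17  P2=10  P3=1
Waiting(P2) = turnaround − burst = 10 − 5 = 5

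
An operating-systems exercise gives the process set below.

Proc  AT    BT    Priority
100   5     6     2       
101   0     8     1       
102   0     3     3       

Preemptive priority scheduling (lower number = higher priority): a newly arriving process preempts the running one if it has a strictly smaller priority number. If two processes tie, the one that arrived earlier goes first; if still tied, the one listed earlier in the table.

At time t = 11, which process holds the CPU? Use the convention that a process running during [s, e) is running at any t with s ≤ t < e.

Gantt: | 101 0-8 | 100 8-14 | 102 14-17 |
Completion: 100=14  101=8  102=17
Turnaround (C−A): 100=9  101=8  102=17

100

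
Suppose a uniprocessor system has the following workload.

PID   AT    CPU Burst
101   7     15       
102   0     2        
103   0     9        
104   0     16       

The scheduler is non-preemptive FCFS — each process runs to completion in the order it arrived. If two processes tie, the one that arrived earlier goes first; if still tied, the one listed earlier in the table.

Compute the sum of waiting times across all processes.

33

Schedule: | 102 0-2 | 103 2-11 | 104 11-27 | 101 27-42 |
Completion: 101=42  102=2  103=11  104=27
Turnaround (C−A): 101=35  102=2  103=11  104=27
Waiting = turnaround − burst: 101=20, 102=0, 103=2, 104=11
Total waiting = 20 + 0 + 2 + 11 = 33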